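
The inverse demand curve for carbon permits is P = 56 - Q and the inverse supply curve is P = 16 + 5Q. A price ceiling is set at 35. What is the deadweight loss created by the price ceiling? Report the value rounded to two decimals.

24.65

Without the control, 56 - Q = 16 + 5Q so Q* = 6.6667 and P* = 49.3333.
At P = 35, sellers supply (35 - 16)/5 = 3.8 while buyers want more, so the quantity traded is 3.8 at price 35.
At Q = 3.8 the demand price is 52.2 and the supply price is 35. Deadweight loss is the triangle between the curves from 3.8 to 6.6667: (1/2)(52.2 - 35)(6.6667 - 3.8) = 24.6533.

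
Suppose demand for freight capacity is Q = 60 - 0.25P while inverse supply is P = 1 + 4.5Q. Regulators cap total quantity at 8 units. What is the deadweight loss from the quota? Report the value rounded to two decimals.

1720.06

Rewriting demand in inverse form: P = 240 - 4Q.
Without the quota, 240 - 4Q = 1 + 4.5Q gives Q* = 28.1176.
At Q = 8 the demand price is 240 - 4(8) = 208 and the supply price is 1 + 4.5(8) = 37.
DWL = (1/2)(gap between curves at 8) x (Q* - 8) = (1/2)(171)(20.1176) = 1720.0588.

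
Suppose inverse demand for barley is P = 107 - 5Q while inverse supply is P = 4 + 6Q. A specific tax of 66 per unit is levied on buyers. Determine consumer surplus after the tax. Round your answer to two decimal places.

28.29

Without the tax, 107 - 5Q = 4 + 6Q so Q* = 9.3636 and P* = 60.1818.
With the tax, buyers' net willingness to pay falls by 66: (107 - 66) - 5Q = 4 + 6Q, so Q_t = 3.3636. Buyers pay P_b = 90.1818; sellers receive P_s = P_b - 66 = 24.1818.
CS = (1/2)(Q_t)(107 - P_b) = (1/2)(3.3636)(16.8182) = 28.2851.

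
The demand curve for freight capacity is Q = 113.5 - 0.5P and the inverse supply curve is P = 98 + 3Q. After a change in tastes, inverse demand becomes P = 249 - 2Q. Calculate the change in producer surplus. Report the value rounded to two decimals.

369.60

Rewriting demand in inverse form: P = 227 - 2Q.
Initial equilibrium: Q_0 = 25.8, P_0 = 175.4; CS_0 = (1/2)(25.8)(51.6) = 665.64, PS_0 = (1/2)(25.8)(77.4) = 998.46.
New equilibrium: 249 - 2Q = 98 + 3Q gives Q_1 = 30.2, P_1 = 188.6; CS_1 = 912.04, PS_1 = 1368.06.
Change in producer surplus = 1368.06 - 998.46 = 369.6.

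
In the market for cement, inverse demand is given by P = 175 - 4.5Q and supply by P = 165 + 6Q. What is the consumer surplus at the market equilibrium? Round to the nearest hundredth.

Equilibrium: 175 - 4.5Q = 165 + 6Q, so Q* = 0.9524 and P* = 170.7143.
The demand choke price is 175, so CS = (1/2)(Q*)(175 - P*) = (1/2)(0.9524)(4.2857) = 2.0408.

2.04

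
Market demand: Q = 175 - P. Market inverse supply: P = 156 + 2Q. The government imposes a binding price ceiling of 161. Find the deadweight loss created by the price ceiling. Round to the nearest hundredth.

Rewriting demand in inverse form: P = 175 - Q.
Without the control, 175 - Q = 156 + 2Q so Q* = 6.3333 and P* = 168.6667.
At P = 161, sellers supply (161 - 156)/2 = 2.5 while buyers want more, so the quantity traded is 2.5 at price 161.
The lost-trades triangle has base Q* - 2.5 = 3.8333 and height equal to the gap between the curves at Q = 2.5, which is 172.5 - 161 = 11.5. DWL = (1/2)(3.8333)(11.5) = 22.0417.

22.04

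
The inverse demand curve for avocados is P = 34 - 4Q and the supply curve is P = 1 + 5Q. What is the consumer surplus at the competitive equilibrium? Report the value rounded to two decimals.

26.89

Setting demand equal to supply, 33 = 9Q, so Q* = 3.6667 and P* = 19.3333.
CS is the area between the demand curve and P* from 0 to Q*: (1/2)(3.6667)(14.6667) = 26.8889.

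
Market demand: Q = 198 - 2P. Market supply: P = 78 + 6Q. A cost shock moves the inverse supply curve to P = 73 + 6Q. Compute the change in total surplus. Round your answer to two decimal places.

18.08

Rewriting demand in inverse form: P = 99 - 0.5Q.
Initial equilibrium: Q_0 = 3.2308, P_0 = 97.3846; CS_0 = (1/2)(3.2308)(1.6154) = 2.6095, PS_0 = (1/2)(3.2308)(19.3846) = 31.3136.
New equilibrium: 99 - 0.5Q = 73 + 6Q gives Q_1 = 4, P_1 = 97; CS_1 = 4, PS_1 = 48.
Change in total surplus = (4 + 48) - (2.6095 + 31.3136) = 18.0769.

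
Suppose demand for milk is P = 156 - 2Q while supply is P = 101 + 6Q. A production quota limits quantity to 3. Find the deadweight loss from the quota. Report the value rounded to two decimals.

Without the quota, 156 - 2Q = 101 + 6Q gives Q* = 6.875.
At Q = 3 the demand price is 156 - 2(3) = 150 and the supply price is 101 + 6(3) = 119.
DWL = (1/2)(gap between curves at 3) x (Q* - 3) = (1/2)(31)(3.875) = 60.0625.

60.06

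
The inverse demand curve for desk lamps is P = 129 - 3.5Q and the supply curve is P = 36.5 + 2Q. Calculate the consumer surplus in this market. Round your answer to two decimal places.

Equilibrium: 129 - 3.5Q = 36.5 + 2Q, so Q* = 16.8182 and P* = 70.1364.
Consumer surplus is the triangle under demand above P*: (1/2)(16.8182)(129 - 70.1364) = (1/2)(16.8182)(58.8636) = 494.9897.

494.99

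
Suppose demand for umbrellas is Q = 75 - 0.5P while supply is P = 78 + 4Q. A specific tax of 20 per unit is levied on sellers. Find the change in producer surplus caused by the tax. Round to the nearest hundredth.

Rewriting demand in inverse form: P = 150 - 2Q.
Pre-tax equilibrium: 150 - 2Q = 78 + 4Q gives Q* = 12, P* = 126.
A tax on sellers shifts supply up by 20: 150 - 2Q = 78 + 4Q + 20, so Q_t = 8.6667. Buyers pay P_b = 132.6667; sellers receive P_s = P_b - 20 = 112.6667.
PS falls from (1/2)(12)(48) = 288 to (1/2)(8.6667)(34.6667) = 150.2222, a change of -137.7778.

-137.78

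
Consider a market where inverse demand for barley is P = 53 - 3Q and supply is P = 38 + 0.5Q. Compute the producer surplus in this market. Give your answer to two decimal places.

Setting demand equal to supply, 15 = 3.5Q, so Q* = 4.2857 and P* = 40.1429.
The supply curve's price intercept is 38, so PS = (1/2)(Q*)(P* - 38) = (1/2)(4.2857)(2.1429) = 4.5918.

4.59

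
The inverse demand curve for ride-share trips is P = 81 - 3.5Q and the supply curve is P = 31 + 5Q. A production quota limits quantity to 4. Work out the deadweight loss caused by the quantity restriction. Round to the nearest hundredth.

15.06

Without the quota, 81 - 3.5Q = 31 + 5Q gives Q* = 5.8824.
At Q = 4 the demand price is 81 - 3.5(4) = 67 and the supply price is 31 + 5(4) = 51.
Deadweight loss is the triangle between the curves from 4 to 5.8824: (1/2)(67 - 51)(5.8824 - 4) = 15.0588.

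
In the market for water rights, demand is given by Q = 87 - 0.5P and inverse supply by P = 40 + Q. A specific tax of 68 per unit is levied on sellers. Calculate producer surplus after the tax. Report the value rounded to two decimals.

242.00

Rewriting demand in inverse form: P = 174 - 2Q.
Without the tax, 174 - 2Q = 40 + Q so Q* = 44.6667 and P* = 84.6667.
With the tax, sellers need 68 more per unit: 174 - 2Q = 40 + Q + 68, so Q_t = 22. Buyers pay P_b = 130; sellers receive P_s = P_b - 68 = 62.
PS = (1/2)(Q_t)(P_s - 40) = (1/2)(22)(22) = 242.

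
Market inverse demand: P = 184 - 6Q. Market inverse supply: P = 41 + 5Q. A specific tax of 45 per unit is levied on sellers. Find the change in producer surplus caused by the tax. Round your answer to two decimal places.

-224.07

Pre-tax equilibrium: 184 - 6Q = 41 + 5Q gives Q* = 13, P* = 106.
With the tax, sellers need 45 more per unit: 184 - 6Q = 41 + 5Q + 45, so Q_t = 8.9091. Buyers pay P_b = 130.5455; sellers receive P_s = P_b - 45 = 85.5455.
Producers lose the trapezoid between P_s and P* out to Q_t plus the triangle from Q_t to Q*: change in PS = 198.4298 - 422.5 = -224.0702.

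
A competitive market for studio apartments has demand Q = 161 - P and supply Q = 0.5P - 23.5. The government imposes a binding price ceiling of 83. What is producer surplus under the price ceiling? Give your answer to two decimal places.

Rewriting demand in inverse form: P = 161 - Q.
Rewriting supply in inverse form: P = 47 + 2Q.
Free-market equilibrium: 161 - Q = 47 + 2Q gives Q* = 38, P* = 123.
At P = 83, sellers supply (83 - 47)/2 = 18 while buyers want more, so the quantity traded is 18 at price 83.
PS is the triangle above supply below 83: (1/2)(18)(83 - 47) = 324.

324.00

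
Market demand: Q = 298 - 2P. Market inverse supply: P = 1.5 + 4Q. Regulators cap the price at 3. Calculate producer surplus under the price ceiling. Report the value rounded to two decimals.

Rewriting demand in inverse form: P = 149 - 0.5Q.
Free-market equilibrium: 149 - 0.5Q = 1.5 + 4Q gives Q* = 32.7778, P* = 132.6111.
At the ceiling price 3, quantity supplied is (3 - 1.5)/4 = 0.375; supply is the short side, so Q = 0.375 trades at P = 3.
PS is the triangle above supply below 3: (1/2)(0.375)(3 - 1.5) = 0.2812.

0.28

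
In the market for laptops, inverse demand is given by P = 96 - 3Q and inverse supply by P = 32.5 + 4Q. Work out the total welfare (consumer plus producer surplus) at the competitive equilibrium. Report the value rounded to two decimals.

Equilibrium: 96 - 3Q = 32.5 + 4Q, so Q* = 9.0714 and P* = 68.7857.
CS = (1/2)(9.0714)(27.2143) = 123.4362 and PS = (1/2)(9.0714)(36.2857) = 164.5816, so total surplus = 288.0179.

288.02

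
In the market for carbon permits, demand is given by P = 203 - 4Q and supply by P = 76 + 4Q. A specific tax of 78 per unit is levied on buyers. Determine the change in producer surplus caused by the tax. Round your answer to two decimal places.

-429.00

Pre-tax equilibrium: 203 - 4Q = 76 + 4Q gives Q* = 15.875, P* = 139.5.
With the tax, buyers' net willingness to pay falls by 78: (203 - 78) - 4Q = 76 + 4Q, so Q_t = 6.125. Buyers pay P_b = 178.5; sellers receive P_s = P_b - 78 = 100.5.
PS falls from (1/2)(15.875)(63.5) = 504.0312 to (1/2)(6.125)(24.5) = 75.0312, a change of -429.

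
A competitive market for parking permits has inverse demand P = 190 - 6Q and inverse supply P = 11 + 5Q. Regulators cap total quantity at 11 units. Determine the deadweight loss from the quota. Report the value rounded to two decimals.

152.91

Without the quota, 190 - 6Q = 11 + 5Q gives Q* = 16.2727.
At Q = 11 the demand price is 190 - 6(11) = 124 and the supply price is 11 + 5(11) = 66.
DWL = (1/2)(gap between curves at 11) x (Q* - 11) = (1/2)(58)(5.2727) = 152.9091.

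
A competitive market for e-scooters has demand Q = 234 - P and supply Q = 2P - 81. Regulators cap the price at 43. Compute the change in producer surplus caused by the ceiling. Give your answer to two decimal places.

Rewriting demand in inverse form: P = 234 - Q.
Rewriting supply in inverse form: P = 40.5 + 0.5Q.
Free-market equilibrium: 234 - Q = 40.5 + 0.5Q gives Q* = 129, P* = 105.
At P = 43, sellers supply (43 - 40.5)/0.5 = 5 while buyers want more, so the quantity traded is 5 at price 43.
PS goes from (1/2)(129)(64.5) = 4160.25 to 6.25 (computed as (43 - 40.5)(5) - (1/2)(0.5)(5)^2), a change of -4154.

-4154.00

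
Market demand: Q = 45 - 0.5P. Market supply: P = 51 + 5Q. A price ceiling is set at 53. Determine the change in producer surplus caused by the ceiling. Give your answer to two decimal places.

-77.20

Rewriting demand in inverse form: P = 90 - 2Q.
Without the control, 90 - 2Q = 51 + 5Q so Q* = 5.5714 and P* = 78.8571.
At P = 53, sellers supply (53 - 51)/5 = 0.4 while buyers want more, so the quantity traded is 0.4 at price 53.
PS goes from (1/2)(5.5714)(27.8571) = 77.602 to 0.4 (computed as (53 - 51)(0.4) - (1/2)(5)(0.4)^2), a change of -77.202.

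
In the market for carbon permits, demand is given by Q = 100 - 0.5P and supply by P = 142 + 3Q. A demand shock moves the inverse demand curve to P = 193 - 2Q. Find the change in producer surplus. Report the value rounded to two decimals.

-45.78

Rewriting demand in inverse form: P = 200 - 2Q.
Initial equilibrium: Q_0 = 11.6, P_0 = 176.8; CS_0 = (1/2)(11.6)(23.2) = 134.56, PS_0 = (1/2)(11.6)(34.8) = 201.84.
New equilibrium: 193 - 2Q = 142 + 3Q gives Q_1 = 10.2, P_1 = 172.6; CS_1 = 104.04, PS_1 = 156.06.
Change in producer surplus = 156.06 - 201.84 = -45.78.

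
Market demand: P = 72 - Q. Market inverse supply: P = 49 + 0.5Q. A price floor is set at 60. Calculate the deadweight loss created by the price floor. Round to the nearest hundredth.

Without the control, 72 - Q = 49 + 0.5Q so Q* = 15.3333 and P* = 56.6667.
At P = 60, buyers demand (72 - 60)/1 = 12 while sellers would supply more, so the quantity traded is 12 at price 60.
At Q = 12 the demand price is 60 and the supply price is 55. Deadweight loss is the triangle between the curves from 12 to 15.3333: (1/2)(60 - 55)(15.3333 - 12) = 8.3333.

8.33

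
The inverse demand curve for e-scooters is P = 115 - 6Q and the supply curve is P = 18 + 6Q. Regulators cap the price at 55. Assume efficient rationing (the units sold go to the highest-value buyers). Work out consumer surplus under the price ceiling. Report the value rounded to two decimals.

255.92

Free-market equilibrium: 115 - 6Q = 18 + 6Q gives Q* = 8.0833, P* = 66.5.
At the ceiling price 55, quantity supplied is (55 - 18)/6 = 6.1667; supply is the short side, so Q = 6.1667 trades at P = 55.
The demand price at Q = 6.1667 is 78. CS is the trapezoid between demand and 55 over [0, 6.1667]: (1/2)[(115 - 55) + (78 - 55)](6.1667) = 255.9167.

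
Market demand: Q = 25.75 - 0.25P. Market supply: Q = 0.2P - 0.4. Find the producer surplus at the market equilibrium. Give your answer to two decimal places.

Rewriting demand in inverse form: P = 103 - 4Q.
Rewriting supply in inverse form: P = 2 + 5Q.
Setting demand equal to supply, 101 = 9Q, so Q* = 11.2222 and P* = 58.1111.
Producer surplus is the triangle above supply below P*: (1/2)(11.2222)(58.1111 - 2) = (1/2)(11.2222)(56.1111) = 314.8457.

314.85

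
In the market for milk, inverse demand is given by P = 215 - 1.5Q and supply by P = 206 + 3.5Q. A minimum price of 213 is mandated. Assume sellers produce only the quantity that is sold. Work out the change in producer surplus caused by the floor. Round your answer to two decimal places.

0.55

Without the control, 215 - 1.5Q = 206 + 3.5Q so Q* = 1.8 and P* = 212.3.
At the floor price 213, quantity demanded is (215 - 213)/1.5 = 1.3333; demand is the short side, so Q = 1.3333 trades at P = 213.
PS goes from (1/2)(1.8)(6.3) = 5.67 to 6.2222 (computed as (213 - 206)(1.3333) - (1/2)(3.5)(1.3333)^2), a change of 0.5522.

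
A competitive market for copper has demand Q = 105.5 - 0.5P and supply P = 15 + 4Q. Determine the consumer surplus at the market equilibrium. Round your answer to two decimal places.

1067.11

Rewriting demand in inverse form: P = 211 - 2Q.
Set 211 - 2Q = 15 + 4Q, which gives 196 = 6Q, so Q* = 32.6667 and P* = 211 - 2(32.6667) = 145.6667.
The demand choke price is 211, so CS = (1/2)(Q*)(211 - P*) = (1/2)(32.6667)(65.3333) = 1067.1111.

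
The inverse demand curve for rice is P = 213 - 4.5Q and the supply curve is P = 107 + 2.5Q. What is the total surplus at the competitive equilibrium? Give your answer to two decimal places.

Setting demand equal to supply, 106 = 7Q, so Q* = 15.1429 and P* = 144.8571.
CS = (1/2)(15.1429)(68.1429) = 515.9388 and PS = (1/2)(15.1429)(37.8571) = 286.6327, so total surplus = 802.5714.

802.57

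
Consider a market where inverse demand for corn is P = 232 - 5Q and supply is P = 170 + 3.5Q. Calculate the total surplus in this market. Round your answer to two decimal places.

Equilibrium: 232 - 5Q = 170 + 3.5Q, so Q* = 7.2941 and P* = 195.5294.
CS = (1/2)(7.2941)(36.4706) = 133.0104 and PS = (1/2)(7.2941)(25.5294) = 93.1073, so total surplus = 226.1176.

226.12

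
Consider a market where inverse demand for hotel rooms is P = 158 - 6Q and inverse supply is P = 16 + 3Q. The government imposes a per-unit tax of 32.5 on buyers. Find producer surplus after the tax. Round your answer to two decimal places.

222.04

Without the tax, 158 - 6Q = 16 + 3Q so Q* = 15.7778 and P* = 63.3333.
A tax on buyers shifts demand down by 32.5: (158 - 32.5) - 6Q = 16 + 3Q, so Q_t = 12.1667. Buyers pay P_b = 85; sellers receive P_s = P_b - 32.5 = 52.5.
Producer surplus is the triangle above supply below P_s: (1/2)(12.1667)(52.5 - 16) = 222.0417.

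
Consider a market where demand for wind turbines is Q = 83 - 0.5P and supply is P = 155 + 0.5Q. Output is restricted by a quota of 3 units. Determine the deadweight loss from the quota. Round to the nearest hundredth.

Rewriting demand in inverse form: P = 166 - 2Q.
Without the quota, 166 - 2Q = 155 + 0.5Q gives Q* = 4.4.
At Q = 3 the demand price is 166 - 2(3) = 160 and the supply price is 155 + 0.5(3) = 156.5.
DWL = (1/2)(gap between curves at 3) x (Q* - 3) = (1/2)(3.5)(1.4) = 2.45.

2.45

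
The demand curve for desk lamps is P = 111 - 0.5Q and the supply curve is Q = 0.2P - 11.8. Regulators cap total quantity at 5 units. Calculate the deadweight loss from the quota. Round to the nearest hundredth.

54.57

Rewriting supply in inverse form: P = 59 + 5Q.
Unrestricted equilibrium: Q* = (111 - 59)/(0.5 + 5) = 9.4545.
At Q = 5 the demand price is 111 - 0.5(5) = 108.5 and the supply price is 59 + 5(5) = 84.
DWL = (1/2)(gap between curves at 5) x (Q* - 5) = (1/2)(24.5)(4.4545) = 54.5682.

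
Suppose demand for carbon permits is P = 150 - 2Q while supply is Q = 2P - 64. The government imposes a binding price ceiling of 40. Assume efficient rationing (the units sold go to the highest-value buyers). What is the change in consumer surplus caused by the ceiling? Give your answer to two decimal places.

-723.84

Rewriting supply in inverse form: P = 32 + 0.5Q.
Without the control, 150 - 2Q = 32 + 0.5Q so Q* = 47.2 and P* = 55.6.
At P = 40, sellers supply (40 - 32)/0.5 = 16 while buyers want more, so the quantity traded is 16 at price 40.
CS goes from (1/2)(47.2)(94.4) = 2227.84 to 1504 (computed as (150 - 40)(16) - (1/2)(2)(16)^2), a change of -723.84.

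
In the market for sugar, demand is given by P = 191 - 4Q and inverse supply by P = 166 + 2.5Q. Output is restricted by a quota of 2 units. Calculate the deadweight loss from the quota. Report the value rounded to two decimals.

11.08

Without the quota, 191 - 4Q = 166 + 2.5Q gives Q* = 3.8462.
At Q = 2 the demand price is 191 - 4(2) = 183 and the supply price is 166 + 2.5(2) = 171.
Deadweight loss is the triangle between the curves from 2 to 3.8462: (1/2)(183 - 171)(3.8462 - 2) = 11.0769.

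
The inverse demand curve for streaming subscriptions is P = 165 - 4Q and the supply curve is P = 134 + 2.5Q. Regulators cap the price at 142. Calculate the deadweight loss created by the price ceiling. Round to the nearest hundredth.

8.00

Without the control, 165 - 4Q = 134 + 2.5Q so Q* = 4.7692 and P* = 145.9231.
At the ceiling price 142, quantity supplied is (142 - 134)/2.5 = 3.2; supply is the short side, so Q = 3.2 trades at P = 142.
At Q = 3.2 the demand price is 152.2 and the supply price is 142. Deadweight loss is the triangle between the curves from 3.2 to 4.7692: (1/2)(152.2 - 142)(4.7692 - 3.2) = 8.0031.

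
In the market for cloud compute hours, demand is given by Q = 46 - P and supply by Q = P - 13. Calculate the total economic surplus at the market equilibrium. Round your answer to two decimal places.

Rewriting demand in inverse form: P = 46 - Q.
Rewriting supply in inverse form: P = 13 + Q.
Equilibrium: 46 - Q = 13 + Q, so Q* = 16.5 and P* = 29.5.
CS = (1/2)(16.5)(16.5) = 136.125 and PS = (1/2)(16.5)(16.5) = 136.125, so total surplus = 272.25.

272.25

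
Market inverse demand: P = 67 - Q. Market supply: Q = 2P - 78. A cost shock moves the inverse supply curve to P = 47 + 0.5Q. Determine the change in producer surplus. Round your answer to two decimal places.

-42.67

Rewriting supply in inverse form: P = 39 + 0.5Q.
Initial equilibrium: Q_0 = 18.6667, P_0 = 48.3333; CS_0 = (1/2)(18.6667)(18.6667) = 174.2222, PS_0 = (1/2)(18.6667)(9.3333) = 87.1111.
New equilibrium: 67 - Q = 47 + 0.5Q gives Q_1 = 13.3333, P_1 = 53.6667; CS_1 = 88.8889, PS_1 = 44.4444.
Change in producer surplus = 44.4444 - 87.1111 = -42.6667.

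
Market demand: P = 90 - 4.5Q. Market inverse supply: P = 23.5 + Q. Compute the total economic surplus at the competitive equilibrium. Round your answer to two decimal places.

402.02

Set 90 - 4.5Q = 23.5 + Q, which gives 66.5 = 5.5Q, so Q* = 12.0909 and P* = 90 - 4.5(12.0909) = 35.5909.
Total surplus is the full triangle between the curves from 0 to Q*: (1/2)(12.0909)(90 - 23.5) = 402.0227.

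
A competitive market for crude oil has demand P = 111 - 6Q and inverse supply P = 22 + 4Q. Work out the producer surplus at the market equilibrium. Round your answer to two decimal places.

158.42

Equilibrium: 111 - 6Q = 22 + 4Q, so Q* = 8.9 and P* = 57.6.
Producer surplus is the triangle above supply below P*: (1/2)(8.9)(57.6 - 22) = (1/2)(8.9)(35.6) = 158.42.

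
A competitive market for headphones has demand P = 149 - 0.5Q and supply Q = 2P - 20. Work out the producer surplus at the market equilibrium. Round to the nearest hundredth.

Rewriting supply in inverse form: P = 10 + 0.5Q.
Setting demand equal to supply, 139 = 1Q, so Q* = 139 and P* = 79.5.
The supply curve's price intercept is 10, so PS = (1/2)(Q*)(P* - 10) = (1/2)(139)(69.5) = 4830.25.

4830.25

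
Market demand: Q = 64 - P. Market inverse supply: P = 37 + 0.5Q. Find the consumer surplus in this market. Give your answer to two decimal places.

162.00

Rewriting demand in inverse form: P = 64 - Q.
Set 64 - Q = 37 + 0.5Q, which gives 27 = 1.5Q, so Q* = 18 and P* = 64 - (18) = 46.
The demand choke price is 64, so CS = (1/2)(Q*)(64 - P*) = (1/2)(18)(18) = 162.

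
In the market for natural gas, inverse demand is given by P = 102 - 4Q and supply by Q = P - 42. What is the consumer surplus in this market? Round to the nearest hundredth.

288.00

Rewriting supply in inverse form: P = 42 + Q.
Set 102 - 4Q = 42 + Q, which gives 60 = 5Q, so Q* = 12 and P* = 102 - 4(12) = 54.
CS is the area between the demand curve and P* from 0 to Q*: (1/2)(12)(48) = 288.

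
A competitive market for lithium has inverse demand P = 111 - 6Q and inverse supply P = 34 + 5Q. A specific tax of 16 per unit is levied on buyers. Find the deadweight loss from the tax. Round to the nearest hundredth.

11.64

Pre-tax equilibrium: 111 - 6Q = 34 + 5Q gives Q* = 7, P* = 69.
A tax on buyers shifts demand down by 16: (111 - 16) - 6Q = 34 + 5Q, so Q_t = 5.5455. Buyers pay P_b = 77.7273; sellers receive P_s = P_b - 16 = 61.7273.
Deadweight loss is the triangle between the curves from Q_t to Q*: (1/2)(7 - 5.5455)(16) = 11.6364.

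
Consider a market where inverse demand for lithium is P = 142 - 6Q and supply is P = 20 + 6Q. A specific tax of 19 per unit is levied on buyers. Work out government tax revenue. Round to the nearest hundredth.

Pre-tax equilibrium: 142 - 6Q = 20 + 6Q gives Q* = 10.1667, P* = 81.
A tax on buyers shifts demand down by 19: (142 - 19) - 6Q = 20 + 6Q, so Q_t = 8.5833. Buyers pay P_b = 90.5; sellers receive P_s = P_b - 19 = 71.5.
Tax revenue = t x Q_t = 19 x 8.5833 = 163.0833.

163.08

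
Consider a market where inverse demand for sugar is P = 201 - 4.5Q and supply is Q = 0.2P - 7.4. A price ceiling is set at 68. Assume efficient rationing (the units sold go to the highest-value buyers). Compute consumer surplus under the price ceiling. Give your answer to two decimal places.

Rewriting supply in inverse form: P = 37 + 5Q.
Free-market equilibrium: 201 - 4.5Q = 37 + 5Q gives Q* = 17.2632, P* = 123.3158.
At the ceiling price 68, quantity supplied is (68 - 37)/5 = 6.2; supply is the short side, so Q = 6.2 trades at P = 68.
The demand price at Q = 6.2 is 173.1. CS is the trapezoid between demand and 68 over [0, 6.2]: (1/2)[(201 - 68) + (173.1 - 68)](6.2) = 738.11.

738.11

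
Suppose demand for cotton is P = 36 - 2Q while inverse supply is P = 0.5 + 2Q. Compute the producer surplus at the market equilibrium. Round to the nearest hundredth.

78.77

Equilibrium: 36 - 2Q = 0.5 + 2Q, so Q* = 8.875 and P* = 18.25.
Producer surplus is the triangle above supply below P*: (1/2)(8.875)(18.25 - 0.5) = (1/2)(8.875)(17.75) = 78.7656.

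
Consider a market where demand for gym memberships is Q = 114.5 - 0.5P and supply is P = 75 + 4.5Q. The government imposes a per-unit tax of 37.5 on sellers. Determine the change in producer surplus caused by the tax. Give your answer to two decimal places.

Rewriting demand in inverse form: P = 229 - 2Q.
Pre-tax equilibrium: 229 - 2Q = 75 + 4.5Q gives Q* = 23.6923, P* = 181.6154.
A tax on sellers shifts supply up by 37.5: 229 - 2Q = 75 + 4.5Q + 37.5, so Q_t = 17.9231. Buyers pay P_b = 193.1538; sellers receive P_s = P_b - 37.5 = 155.6538.
Producers lose the trapezoid between P_s and P* out to Q_t plus the triangle from Q_t to Q*: change in PS = 722.7825 - 1262.9822 = -540.1997.

-540.20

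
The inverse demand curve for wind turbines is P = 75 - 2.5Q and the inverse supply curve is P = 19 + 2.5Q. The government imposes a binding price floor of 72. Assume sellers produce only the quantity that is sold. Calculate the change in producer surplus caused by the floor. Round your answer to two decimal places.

Free-market equilibrium: 75 - 2.5Q = 19 + 2.5Q gives Q* = 11.2, P* = 47.
At the floor price 72, quantity demanded is (75 - 72)/2.5 = 1.2; demand is the short side, so Q = 1.2 trades at P = 72.
PS goes from (1/2)(11.2)(28) = 156.8 to 61.8 (computed as (72 - 19)(1.2) - (1/2)(2.5)(1.2)^2), a change of -95.

-95.00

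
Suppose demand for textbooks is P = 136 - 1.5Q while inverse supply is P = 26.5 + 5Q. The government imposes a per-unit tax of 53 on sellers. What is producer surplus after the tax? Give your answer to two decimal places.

Pre-tax equilibrium: 136 - 1.5Q = 26.5 + 5Q gives Q* = 16.8462, P* = 110.7308.
With the tax, sellers need 53 more per unit: 136 - 1.5Q = 26.5 + 5Q + 53, so Q_t = 8.6923. Buyers pay P_b = 122.9615; sellers receive P_s = P_b - 53 = 69.9615.
Producer surplus is the triangle above supply below P_s: (1/2)(8.6923)(69.9615 - 26.5) = 188.8905.

188.89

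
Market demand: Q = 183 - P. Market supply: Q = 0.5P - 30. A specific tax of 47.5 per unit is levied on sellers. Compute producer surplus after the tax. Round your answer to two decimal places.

633.36

Rewriting demand in inverse form: P = 183 - Q.
Rewriting supply in inverse form: P = 60 + 2Q.
Pre-tax equilibrium: 183 - Q = 60 + 2Q gives Q* = 41, P* = 142.
With the tax, sellers need 47.5 more per unit: 183 - Q = 60 + 2Q + 47.5, so Q_t = 25.1667. Buyers pay P_b = 157.8333; sellers receive P_s = P_b - 47.5 = 110.3333.
Producer surplus is the triangle above supply below P_s: (1/2)(25.1667)(110.3333 - 60) = 633.3611.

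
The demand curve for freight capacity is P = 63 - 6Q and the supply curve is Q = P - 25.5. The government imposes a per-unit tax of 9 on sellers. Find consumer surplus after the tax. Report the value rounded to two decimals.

Rewriting supply in inverse form: P = 25.5 + Q.
Pre-tax equilibrium: 63 - 6Q = 25.5 + Q gives Q* = 5.3571, P* = 30.8571.
A tax on sellers shifts supply up by 9: 63 - 6Q = 25.5 + Q + 9, so Q_t = 4.0714. Buyers pay P_b = 38.5714; sellers receive P_s = P_b - 9 = 29.5714.
Consumer surplus is the triangle under demand above P_b: (1/2)(4.0714)(63 - 38.5714) = 49.7296.

49.73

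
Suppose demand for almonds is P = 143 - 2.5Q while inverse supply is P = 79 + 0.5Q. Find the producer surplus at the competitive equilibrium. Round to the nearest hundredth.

113.78

Set 143 - 2.5Q = 79 + 0.5Q, which gives 64 = 3Q, so Q* = 21.3333 and P* = 143 - 2.5(21.3333) = 89.6667.
PS is the area between P* and the supply curve from 0 to Q*: (1/2)(21.3333)(10.6667) = 113.7778.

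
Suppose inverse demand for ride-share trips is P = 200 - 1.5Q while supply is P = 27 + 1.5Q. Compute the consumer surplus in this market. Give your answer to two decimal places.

2494.08

Equilibrium: 200 - 1.5Q = 27 + 1.5Q, so Q* = 57.6667 and P* = 113.5.
CS is the area between the demand curve and P* from 0 to Q*: (1/2)(57.6667)(86.5) = 2494.0833.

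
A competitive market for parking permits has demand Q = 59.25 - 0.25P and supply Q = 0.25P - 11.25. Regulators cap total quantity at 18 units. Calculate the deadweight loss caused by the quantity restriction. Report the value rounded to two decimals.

Rewriting demand in inverse form: P = 237 - 4Q.
Rewriting supply in inverse form: P = 45 + 4Q.
Without the quota, 237 - 4Q = 45 + 4Q gives Q* = 24.
At Q = 18 the demand price is 237 - 4(18) = 165 and the supply price is 45 + 4(18) = 117.
Deadweight loss is the triangle between the curves from 18 to 24: (1/2)(165 - 117)(24 - 18) = 144.

144.00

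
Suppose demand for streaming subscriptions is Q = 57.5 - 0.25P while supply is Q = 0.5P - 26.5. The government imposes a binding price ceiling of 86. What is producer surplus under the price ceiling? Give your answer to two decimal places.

272.25

Rewriting demand in inverse form: P = 230 - 4Q.
Rewriting supply in inverse form: P = 53 + 2Q.
Free-market equilibrium: 230 - 4Q = 53 + 2Q gives Q* = 29.5, P* = 112.
At P = 86, sellers supply (86 - 53)/2 = 16.5 while buyers want more, so the quantity traded is 16.5 at price 86.
PS is the triangle above supply below 86: (1/2)(16.5)(86 - 53) = 272.25.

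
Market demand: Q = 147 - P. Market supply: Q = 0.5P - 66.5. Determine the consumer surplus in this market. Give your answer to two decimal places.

Rewriting demand in inverse form: P = 147 - Q.
Rewriting supply in inverse form: P = 133 + 2Q.
Setting demand equal to supply, 14 = 3Q, so Q* = 4.6667 and P* = 142.3333.
Consumer surplus is the triangle under demand above P*: (1/2)(4.6667)(147 - 142.3333) = (1/2)(4.6667)(4.6667) = 10.8889.

10.89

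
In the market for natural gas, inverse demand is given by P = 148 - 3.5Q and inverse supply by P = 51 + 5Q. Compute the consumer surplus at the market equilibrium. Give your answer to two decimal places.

227.90

Set 148 - 3.5Q = 51 + 5Q, which gives 97 = 8.5Q, so Q* = 11.4118 and P* = 148 - 3.5(11.4118) = 108.0588.
The demand choke price is 148, so CS = (1/2)(Q*)(148 - P*) = (1/2)(11.4118)(39.9412) = 227.8997.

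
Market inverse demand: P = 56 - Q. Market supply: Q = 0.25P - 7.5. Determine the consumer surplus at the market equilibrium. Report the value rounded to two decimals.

13.52

Rewriting supply in inverse form: P = 30 + 4Q.
Set 56 - Q = 30 + 4Q, which gives 26 = 5Q, so Q* = 5.2 and P* = 56 - (5.2) = 50.8.
The demand choke price is 56, so CS = (1/2)(Q*)(56 - P*) = (1/2)(5.2)(5.2) = 13.52.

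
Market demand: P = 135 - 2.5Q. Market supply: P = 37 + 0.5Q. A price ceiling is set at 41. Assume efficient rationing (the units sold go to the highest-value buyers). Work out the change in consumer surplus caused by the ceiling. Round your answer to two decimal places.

-661.89

Without the control, 135 - 2.5Q = 37 + 0.5Q so Q* = 32.6667 and P* = 53.3333.
At the ceiling price 41, quantity supplied is (41 - 37)/0.5 = 8; supply is the short side, so Q = 8 trades at P = 41.
CS goes from (1/2)(32.6667)(81.6667) = 1333.8889 to 672 (computed as (135 - 41)(8) - (1/2)(2.5)(8)^2), a change of -661.8889.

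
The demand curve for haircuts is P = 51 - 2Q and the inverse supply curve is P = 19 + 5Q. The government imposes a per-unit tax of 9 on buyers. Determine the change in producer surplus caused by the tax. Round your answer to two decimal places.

-25.26

Pre-tax equilibrium: 51 - 2Q = 19 + 5Q gives Q* = 4.5714, P* = 41.8571.
With the tax, buyers' net willingness to pay falls by 9: (51 - 9) - 2Q = 19 + 5Q, so Q_t = 3.2857. Buyers pay P_b = 44.4286; sellers receive P_s = P_b - 9 = 35.4286.
Producers lose the trapezoid between P_s and P* out to Q_t plus the triangle from Q_t to Q*: change in PS = 26.9898 - 52.2449 = -25.2551.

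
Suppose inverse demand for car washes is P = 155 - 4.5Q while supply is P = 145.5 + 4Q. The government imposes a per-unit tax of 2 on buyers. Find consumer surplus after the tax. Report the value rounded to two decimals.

1.75

Without the tax, 155 - 4.5Q = 145.5 + 4Q so Q* = 1.1176 and P* = 149.9706.
A tax on buyers shifts demand down by 2: (155 - 2) - 4.5Q = 145.5 + 4Q, so Q_t = 0.8824. Buyers pay P_b = 151.0294; sellers receive P_s = P_b - 2 = 149.0294.
Consumer surplus is the triangle under demand above P_b: (1/2)(0.8824)(155 - 151.0294) = 1.7517.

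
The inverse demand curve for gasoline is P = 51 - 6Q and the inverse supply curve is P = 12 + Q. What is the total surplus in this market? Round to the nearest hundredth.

108.64

Setting demand equal to supply, 39 = 7Q, so Q* = 5.5714 and P* = 17.5714.
CS = (1/2)(5.5714)(33.4286) = 93.1224 and PS = (1/2)(5.5714)(5.5714) = 15.5204, so total surplus = 108.6429.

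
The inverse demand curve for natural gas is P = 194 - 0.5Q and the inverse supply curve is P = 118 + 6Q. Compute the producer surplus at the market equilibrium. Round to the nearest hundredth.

410.13

Equilibrium: 194 - 0.5Q = 118 + 6Q, so Q* = 11.6923 and P* = 188.1538.
PS is the area between P* and the supply curve from 0 to Q*: (1/2)(11.6923)(70.1538) = 410.1302.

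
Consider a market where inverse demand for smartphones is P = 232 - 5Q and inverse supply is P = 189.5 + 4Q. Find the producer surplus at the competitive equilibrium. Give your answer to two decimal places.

Setting demand equal to supply, 42.5 = 9Q, so Q* = 4.7222 and P* = 208.3889.
The supply curve's price intercept is 189.5, so PS = (1/2)(Q*)(P* - 189.5) = (1/2)(4.7222)(18.8889) = 44.5988.

44.60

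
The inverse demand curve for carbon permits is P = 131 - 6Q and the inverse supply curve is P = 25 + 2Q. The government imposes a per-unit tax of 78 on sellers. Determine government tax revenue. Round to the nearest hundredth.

Without the tax, 131 - 6Q = 25 + 2Q so Q* = 13.25 and P* = 51.5.
A tax on sellers shifts supply up by 78: 131 - 6Q = 25 + 2Q + 78, so Q_t = 3.5. Buyers pay P_b = 110; sellers receive P_s = P_b - 78 = 32.
Revenue is the tax times quantity traded: 78 x 3.5 = 273.

273.00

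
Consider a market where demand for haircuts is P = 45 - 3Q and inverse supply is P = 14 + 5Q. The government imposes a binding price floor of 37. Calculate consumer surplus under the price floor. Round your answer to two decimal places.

10.67

Free-market equilibrium: 45 - 3Q = 14 + 5Q gives Q* = 3.875, P* = 33.375.
At P = 37, buyers demand (45 - 37)/3 = 2.6667 while sellers would supply more, so the quantity traded is 2.6667 at price 37.
CS is the triangle under demand above 37: (1/2)(2.6667)(45 - 37) = 10.6667.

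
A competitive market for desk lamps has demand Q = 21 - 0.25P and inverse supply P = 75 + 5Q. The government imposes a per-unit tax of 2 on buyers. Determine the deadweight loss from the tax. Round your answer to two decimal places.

0.22

Rewriting demand in inverse form: P = 84 - 4Q.
Without the tax, 84 - 4Q = 75 + 5Q so Q* = 1 and P* = 80.
A tax on buyers shifts demand down by 2: (84 - 2) - 4Q = 75 + 5Q, so Q_t = 0.7778. Buyers pay P_b = 80.8889; sellers receive P_s = P_b - 2 = 78.8889.
Deadweight loss is the triangle between the curves from Q_t to Q*: (1/2)(1 - 0.7778)(2) = 0.2222.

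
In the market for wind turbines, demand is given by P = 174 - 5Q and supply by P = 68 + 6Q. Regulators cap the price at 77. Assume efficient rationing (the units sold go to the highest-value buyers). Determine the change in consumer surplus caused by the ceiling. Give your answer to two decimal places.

Without the control, 174 - 5Q = 68 + 6Q so Q* = 9.6364 and P* = 125.8182.
At P = 77, sellers supply (77 - 68)/6 = 1.5 while buyers want more, so the quantity traded is 1.5 at price 77.
CS goes from (1/2)(9.6364)(48.1818) = 232.1488 to 139.875 (computed as (174 - 77)(1.5) - (1/2)(5)(1.5)^2), a change of -92.2738.

-92.27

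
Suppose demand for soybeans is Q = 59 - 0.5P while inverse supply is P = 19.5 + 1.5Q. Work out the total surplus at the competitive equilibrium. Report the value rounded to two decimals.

1386.04

Rewriting demand in inverse form: P = 118 - 2Q.
Equilibrium: 118 - 2Q = 19.5 + 1.5Q, so Q* = 28.1429 and P* = 61.7143.
Total surplus is the full triangle between the curves from 0 to Q*: (1/2)(28.1429)(118 - 19.5) = 1386.0357.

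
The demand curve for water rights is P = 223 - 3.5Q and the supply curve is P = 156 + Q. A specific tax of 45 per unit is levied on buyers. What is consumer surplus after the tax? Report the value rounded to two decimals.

41.83

Without the tax, 223 - 3.5Q = 156 + Q so Q* = 14.8889 and P* = 170.8889.
With the tax, buyers' net willingness to pay falls by 45: (223 - 45) - 3.5Q = 156 + Q, so Q_t = 4.8889. Buyers pay P_b = 205.8889; sellers receive P_s = P_b - 45 = 160.8889.
Consumer surplus is the triangle under demand above P_b: (1/2)(4.8889)(223 - 205.8889) = 41.8272.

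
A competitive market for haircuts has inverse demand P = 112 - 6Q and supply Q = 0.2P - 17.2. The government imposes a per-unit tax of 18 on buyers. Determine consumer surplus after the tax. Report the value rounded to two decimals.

Rewriting supply in inverse form: P = 86 + 5Q.
Pre-tax equilibrium: 112 - 6Q = 86 + 5Q gives Q* = 2.3636, P* = 97.8182.
A tax on buyers shifts demand down by 18: (112 - 18) - 6Q = 86 + 5Q, so Q_t = 0.7273. Buyers pay P_b = 107.6364; sellers receive P_s = P_b - 18 = 89.6364.
CS = (1/2)(Q_t)(112 - P_b) = (1/2)(0.7273)(4.3636) = 1.5868.

1.59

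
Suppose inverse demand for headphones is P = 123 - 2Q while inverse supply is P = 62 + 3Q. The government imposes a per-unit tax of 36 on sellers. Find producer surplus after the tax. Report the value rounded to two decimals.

Pre-tax equilibrium: 123 - 2Q = 62 + 3Q gives Q* = 12.2, P* = 98.6.
A tax on sellers shifts supply up by 36: 123 - 2Q = 62 + 3Q + 36, so Q_t = 5. Buyers pay P_b = 113; sellers receive P_s = P_b - 36 = 77.
PS = (1/2)(Q_t)(P_s - 62) = (1/2)(5)(15) = 37.5.

37.50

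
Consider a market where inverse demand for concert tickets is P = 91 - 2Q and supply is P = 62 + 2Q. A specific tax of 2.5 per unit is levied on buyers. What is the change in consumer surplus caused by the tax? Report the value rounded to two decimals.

Without the tax, 91 - 2Q = 62 + 2Q so Q* = 7.25 and P* = 76.5.
A tax on buyers shifts demand down by 2.5: (91 - 2.5) - 2Q = 62 + 2Q, so Q_t = 6.625. Buyers pay P_b = 77.75; sellers receive P_s = P_b - 2.5 = 75.25.
Consumers lose the trapezoid between P* and P_b out to Q_t plus the triangle from Q_t to Q*: change in CS = 43.8906 - 52.5625 = -8.6719.

-8.67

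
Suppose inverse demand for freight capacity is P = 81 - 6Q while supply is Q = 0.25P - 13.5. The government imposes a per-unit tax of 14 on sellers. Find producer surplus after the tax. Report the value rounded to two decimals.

Rewriting supply in inverse form: P = 54 + 4Q.
Pre-tax equilibrium: 81 - 6Q = 54 + 4Q gives Q* = 2.7, P* = 64.8.
A tax on sellers shifts supply up by 14: 81 - 6Q = 54 + 4Q + 14, so Q_t = 1.3. Buyers pay P_b = 73.2; sellers receive P_s = P_b - 14 = 59.2.
Producer surplus is the triangle above supply below P_s: (1/2)(1.3)(59.2 - 54) = 3.38.

3.38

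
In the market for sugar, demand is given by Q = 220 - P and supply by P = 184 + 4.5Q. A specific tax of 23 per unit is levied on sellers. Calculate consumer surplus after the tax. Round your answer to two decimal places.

Rewriting demand in inverse form: P = 220 - Q.
Pre-tax equilibrium: 220 - Q = 184 + 4.5Q gives Q* = 6.5455, P* = 213.4545.
With the tax, sellers need 23 more per unit: 220 - Q = 184 + 4.5Q + 23, so Q_t = 2.3636. Buyers pay P_b = 217.6364; sellers receive P_s = P_b - 23 = 194.6364.
CS = (1/2)(Q_t)(220 - P_b) = (1/2)(2.3636)(2.3636) = 2.7934.

2.79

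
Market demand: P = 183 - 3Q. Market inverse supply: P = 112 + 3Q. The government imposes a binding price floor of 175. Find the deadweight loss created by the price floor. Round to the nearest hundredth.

252.08

Without the control, 183 - 3Q = 112 + 3Q so Q* = 11.8333 and P* = 147.5.
At the floor price 175, quantity demanded is (183 - 175)/3 = 2.6667; demand is the short side, so Q = 2.6667 trades at P = 175.
At Q = 2.6667 the demand price is 175 and the supply price is 120. Deadweight loss is the triangle between the curves from 2.6667 to 11.8333: (1/2)(175 - 120)(11.8333 - 2.6667) = 252.0833.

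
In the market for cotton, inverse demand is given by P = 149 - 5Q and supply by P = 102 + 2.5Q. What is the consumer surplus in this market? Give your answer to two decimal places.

Setting demand equal to supply, 47 = 7.5Q, so Q* = 6.2667 and P* = 117.6667.
Consumer surplus is the triangle under demand above P*: (1/2)(6.2667)(149 - 117.6667) = (1/2)(6.2667)(31.3333) = 98.1778.

98.18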